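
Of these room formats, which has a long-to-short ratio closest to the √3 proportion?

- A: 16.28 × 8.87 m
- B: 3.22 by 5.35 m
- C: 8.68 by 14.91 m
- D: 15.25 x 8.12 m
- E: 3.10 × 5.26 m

Ratios (long/short): A ≈ 1.835; B ≈ 1.661; C ≈ 1.718; D ≈ 1.878; E ≈ 1.697.
root-3 ≈ 1.732; option C is nearest (Δ 0.014).

C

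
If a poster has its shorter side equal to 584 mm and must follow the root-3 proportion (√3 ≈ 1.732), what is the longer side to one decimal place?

root-3 ≈ 1.73205.
Longer side = 584 × 1.73205 ≈ 1011.517 → 1011.5 mm.

1011.5 mm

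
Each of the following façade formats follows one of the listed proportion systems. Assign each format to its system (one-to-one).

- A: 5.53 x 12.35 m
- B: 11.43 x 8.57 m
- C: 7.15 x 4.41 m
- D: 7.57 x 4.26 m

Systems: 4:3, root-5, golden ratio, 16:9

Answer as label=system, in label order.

A=root-5, B=4:3, C=golden ratio, D=16:9

A = 12.35/5.53 ≈ 2.233 → root-5 (2.236)
B = 11.43/8.57 ≈ 1.334 → 4:3 (1.333)
C = 7.15/4.41 ≈ 1.621 → golden ratio (1.618)
D = 7.57/4.26 ≈ 1.777 → 16:9 (1.778)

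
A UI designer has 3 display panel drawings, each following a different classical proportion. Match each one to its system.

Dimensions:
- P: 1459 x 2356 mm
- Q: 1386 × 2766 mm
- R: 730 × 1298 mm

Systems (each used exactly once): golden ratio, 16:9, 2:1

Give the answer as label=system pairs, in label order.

P=golden ratio, Q=2:1, R=16:9

Ratios: P ≈ 1.615; Q ≈ 1.996; R ≈ 1.778.
Targets: golden ratio ≈ 1.618; 16:9 ≈ 1.778; 2:1 ≈ 2.000.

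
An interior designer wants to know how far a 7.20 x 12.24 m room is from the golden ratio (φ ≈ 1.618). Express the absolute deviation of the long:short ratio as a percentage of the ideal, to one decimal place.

Ratio = 12.24 / 7.20 ≈ 1.7000.
Ideal golden ratio ≈ 1.6180. |1.7000 − 1.6180| / 1.6180 ≈ 5.07% → 5.1%.

5.1%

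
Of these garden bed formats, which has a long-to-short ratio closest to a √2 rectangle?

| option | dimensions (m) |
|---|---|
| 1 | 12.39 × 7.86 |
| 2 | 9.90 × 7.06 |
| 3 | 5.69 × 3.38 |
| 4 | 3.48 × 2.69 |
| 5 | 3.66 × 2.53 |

Ratios (long/short): 1 ≈ 1.576; 2 ≈ 1.402; 3 ≈ 1.683; 4 ≈ 1.294; 5 ≈ 1.447.
root-2 ≈ 1.414; option 2 is nearest (Δ 0.012).

2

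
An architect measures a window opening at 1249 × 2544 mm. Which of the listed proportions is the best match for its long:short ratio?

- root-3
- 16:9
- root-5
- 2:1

2:1

Ratio = 2544 / 1249 ≈ 2.037.
Distances: root-3 1.732 (Δ 0.305); 16:9 1.778 (Δ 0.259); root-5 2.236 (Δ 0.199); 2:1 2.000 (Δ 0.037).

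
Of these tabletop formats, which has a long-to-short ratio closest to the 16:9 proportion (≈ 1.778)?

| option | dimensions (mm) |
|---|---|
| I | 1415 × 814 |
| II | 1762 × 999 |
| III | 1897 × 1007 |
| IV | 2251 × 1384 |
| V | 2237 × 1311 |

Target 16:9 ≈ 1.778.
I: 1.738 (Δ0.040)  II: 1.764 (Δ0.014)  III: 1.884 (Δ0.106)  IV: 1.626 (Δ0.152)  V: 1.706 (Δ0.072)

II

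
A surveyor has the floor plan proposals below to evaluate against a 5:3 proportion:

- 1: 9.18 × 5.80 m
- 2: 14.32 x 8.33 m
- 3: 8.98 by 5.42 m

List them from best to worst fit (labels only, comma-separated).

3, 2, 1

1: 9.18/5.80 ≈ 1.583 → |1.583 − 1.667| = 0.084
2: 14.32/8.33 ≈ 1.719 → |1.719 − 1.667| = 0.052
3: 8.98/5.42 ≈ 1.657 → |1.657 − 1.667| = 0.010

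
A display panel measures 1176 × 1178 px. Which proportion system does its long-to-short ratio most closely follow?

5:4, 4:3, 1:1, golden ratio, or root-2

Ratio = 1178 / 1176 ≈ 1.002.
Distances: 5:4 1.250 (Δ 0.248); 4:3 1.333 (Δ 0.331); 1:1 1.000 (Δ 0.002); golden ratio 1.618 (Δ 0.616); root-2 1.414 (Δ 0.412).

1:1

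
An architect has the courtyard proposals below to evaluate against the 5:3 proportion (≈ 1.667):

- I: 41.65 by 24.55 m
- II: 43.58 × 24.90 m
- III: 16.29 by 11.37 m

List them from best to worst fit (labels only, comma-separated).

I: 41.65/24.55 ≈ 1.697 → |1.697 − 1.667| = 0.030
II: 43.58/24.90 ≈ 1.750 → |1.750 − 1.667| = 0.083
III: 16.29/11.37 ≈ 1.433 → |1.433 − 1.667| = 0.234

I, II, III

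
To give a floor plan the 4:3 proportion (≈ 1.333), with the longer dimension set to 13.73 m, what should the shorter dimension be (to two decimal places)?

10.30 m

4:3 ≈ 1.33333.
Shorter side = 13.73 ÷ 1.33333 ≈ 10.2975 → 10.30 m.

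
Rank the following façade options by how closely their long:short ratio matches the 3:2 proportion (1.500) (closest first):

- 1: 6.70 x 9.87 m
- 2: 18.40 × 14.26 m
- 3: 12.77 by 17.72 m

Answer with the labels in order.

Ratios: 1 = 9.87 / 6.70 ≈ 1.473; 2 = 18.40 / 14.26 ≈ 1.290; 3 = 17.72 / 12.77 ≈ 1.388.
|Δ from 1.500|: 1 0.027; 2 0.210; 3 0.112.

1, 3, 2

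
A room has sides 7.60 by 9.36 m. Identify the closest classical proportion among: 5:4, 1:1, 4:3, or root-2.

9.36/7.60 ≈ 1.232. Nearest candidates are 5:4 (1.250, off by 0.018) and 4:3 (1.333, off by 0.101).

5:4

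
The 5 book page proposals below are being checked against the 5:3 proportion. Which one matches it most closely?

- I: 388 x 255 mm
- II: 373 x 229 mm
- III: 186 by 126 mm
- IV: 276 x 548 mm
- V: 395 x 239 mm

Target 5:3 ≈ 1.667.
I: 1.522 (Δ0.145)  II: 1.629 (Δ0.038)  III: 1.476 (Δ0.191)  IV: 1.986 (Δ0.319)  V: 1.653 (Δ0.014)

V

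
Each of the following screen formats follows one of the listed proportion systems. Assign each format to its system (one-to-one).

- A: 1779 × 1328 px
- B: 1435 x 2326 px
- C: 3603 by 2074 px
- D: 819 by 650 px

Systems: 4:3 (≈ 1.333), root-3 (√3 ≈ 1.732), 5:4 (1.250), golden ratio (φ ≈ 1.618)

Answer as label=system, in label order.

Ratios: A ≈ 1.340; B ≈ 1.621; C ≈ 1.737; D ≈ 1.260.
Targets: 4:3 ≈ 1.333; root-3 ≈ 1.732; 5:4 ≈ 1.250; golden ratio ≈ 1.618.

A=4:3, B=golden ratio, C=root-3, D=5:4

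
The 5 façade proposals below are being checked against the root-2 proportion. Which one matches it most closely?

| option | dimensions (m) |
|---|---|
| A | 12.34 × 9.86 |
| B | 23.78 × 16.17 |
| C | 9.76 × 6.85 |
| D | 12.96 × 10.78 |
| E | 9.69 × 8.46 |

Target root-2 ≈ 1.414.
A: 1.252 (Δ0.162)  B: 1.471 (Δ0.057)  C: 1.425 (Δ0.011)  D: 1.202 (Δ0.212)  E: 1.145 (Δ0.269)

C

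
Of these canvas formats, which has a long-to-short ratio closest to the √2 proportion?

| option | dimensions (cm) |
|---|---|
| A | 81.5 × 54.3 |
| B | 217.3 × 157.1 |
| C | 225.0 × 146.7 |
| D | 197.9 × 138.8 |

D

Ratios (long/short): A ≈ 1.501; B ≈ 1.383; C ≈ 1.534; D ≈ 1.426.
root-2 ≈ 1.414; option D is nearest (Δ 0.012).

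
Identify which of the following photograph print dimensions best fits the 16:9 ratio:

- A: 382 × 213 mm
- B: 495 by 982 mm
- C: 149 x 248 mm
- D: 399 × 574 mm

Ratios (long/short): A ≈ 1.793; B ≈ 1.984; C ≈ 1.664; D ≈ 1.439.
16:9 ≈ 1.778; option A is nearest (Δ 0.015).

A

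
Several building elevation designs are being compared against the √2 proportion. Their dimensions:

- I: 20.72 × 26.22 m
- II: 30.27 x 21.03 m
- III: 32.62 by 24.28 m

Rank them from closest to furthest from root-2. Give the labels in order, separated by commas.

II, III, I

Ratios: I = 26.22 / 20.72 ≈ 1.265; II = 30.27 / 21.03 ≈ 1.439; III = 32.62 / 24.28 ≈ 1.343.
|Δ from 1.414|: I 0.149; II 0.025; III 0.071.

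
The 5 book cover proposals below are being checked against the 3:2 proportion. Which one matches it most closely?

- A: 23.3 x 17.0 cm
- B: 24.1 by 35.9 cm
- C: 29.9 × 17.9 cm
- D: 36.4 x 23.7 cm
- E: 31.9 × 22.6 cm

Target 3:2 ≈ 1.500.
A: 1.371 (Δ0.129)  B: 1.490 (Δ0.010)  C: 1.670 (Δ0.170)  D: 1.536 (Δ0.036)  E: 1.412 (Δ0.088)

B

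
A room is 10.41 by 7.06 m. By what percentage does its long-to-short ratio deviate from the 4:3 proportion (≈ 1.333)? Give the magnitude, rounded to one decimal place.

10.6%

Ratio = 10.41 / 7.06 ≈ 1.4745.
Ideal 4:3 ≈ 1.3333. |1.4745 − 1.3333| / 1.3333 ≈ 10.59% → 10.6%.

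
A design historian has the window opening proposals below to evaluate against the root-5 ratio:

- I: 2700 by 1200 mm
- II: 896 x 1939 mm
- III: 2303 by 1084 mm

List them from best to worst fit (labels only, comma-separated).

Ratios: I = 2700 / 1200 ≈ 2.250; II = 1939 / 896 ≈ 2.164; III = 2303 / 1084 ≈ 2.125.
|Δ from 2.236|: I 0.014; II 0.072; III 0.111.

I, II, III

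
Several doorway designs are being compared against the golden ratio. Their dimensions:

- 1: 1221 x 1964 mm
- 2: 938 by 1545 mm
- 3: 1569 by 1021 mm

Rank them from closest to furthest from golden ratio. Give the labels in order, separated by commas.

Ratios: 1 = 1964 / 1221 ≈ 1.609; 2 = 1545 / 938 ≈ 1.647; 3 = 1569 / 1021 ≈ 1.537.
|Δ from 1.618|: 1 0.009; 2 0.029; 3 0.081.

1, 2, 3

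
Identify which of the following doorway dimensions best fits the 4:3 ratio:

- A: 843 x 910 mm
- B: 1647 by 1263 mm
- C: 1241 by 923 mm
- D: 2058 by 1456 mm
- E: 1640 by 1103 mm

C

Target 4:3 ≈ 1.333.
A: 1.079 (Δ0.254)  B: 1.304 (Δ0.029)  C: 1.345 (Δ0.012)  D: 1.413 (Δ0.080)  E: 1.487 (Δ0.154)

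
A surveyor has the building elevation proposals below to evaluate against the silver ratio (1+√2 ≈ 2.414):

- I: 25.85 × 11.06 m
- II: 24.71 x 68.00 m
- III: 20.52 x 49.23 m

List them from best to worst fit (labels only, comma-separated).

Ratios: I = 25.85 / 11.06 ≈ 2.337; II = 68.00 / 24.71 ≈ 2.752; III = 49.23 / 20.52 ≈ 2.399.
|Δ from 2.414|: I 0.077; II 0.338; III 0.015.

III, I, II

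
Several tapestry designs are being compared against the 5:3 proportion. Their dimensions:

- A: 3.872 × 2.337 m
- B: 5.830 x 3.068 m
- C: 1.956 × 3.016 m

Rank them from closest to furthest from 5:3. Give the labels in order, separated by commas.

A, C, B

Ratios: A = 3.872 / 2.337 ≈ 1.657; B = 5.830 / 3.068 ≈ 1.900; C = 3.016 / 1.956 ≈ 1.542.
|Δ from 1.667|: A 0.010; B 0.233; C 0.125.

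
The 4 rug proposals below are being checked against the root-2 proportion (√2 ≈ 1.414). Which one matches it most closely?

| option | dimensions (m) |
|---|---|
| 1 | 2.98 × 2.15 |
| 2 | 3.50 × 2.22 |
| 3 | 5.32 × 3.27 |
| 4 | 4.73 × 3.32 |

4

Target root-2 ≈ 1.414.
1: 1.386 (Δ0.028)  2: 1.577 (Δ0.163)  3: 1.627 (Δ0.213)  4: 1.425 (Δ0.011)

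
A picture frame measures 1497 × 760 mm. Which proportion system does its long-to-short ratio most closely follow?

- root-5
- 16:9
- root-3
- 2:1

1497/760 ≈ 1.970. Nearest candidates are 2:1 (2.000, off by 0.030) and 16:9 (1.778, off by 0.192).

2:1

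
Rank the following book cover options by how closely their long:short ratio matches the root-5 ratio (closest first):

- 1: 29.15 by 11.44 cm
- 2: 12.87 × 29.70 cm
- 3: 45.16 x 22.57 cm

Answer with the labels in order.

2, 3, 1

Ratios: 1 = 29.15 / 11.44 ≈ 2.548; 2 = 29.70 / 12.87 ≈ 2.308; 3 = 45.16 / 22.57 ≈ 2.001.
|Δ from 2.236|: 1 0.312; 2 0.072; 3 0.235.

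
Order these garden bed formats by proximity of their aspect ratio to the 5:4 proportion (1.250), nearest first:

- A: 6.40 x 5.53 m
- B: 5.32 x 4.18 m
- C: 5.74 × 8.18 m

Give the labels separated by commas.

B, A, C

A: 6.40/5.53 ≈ 1.157 → |1.157 − 1.250| = 0.093
B: 5.32/4.18 ≈ 1.273 → |1.273 − 1.250| = 0.023
C: 8.18/5.74 ≈ 1.425 → |1.425 − 1.250| = 0.175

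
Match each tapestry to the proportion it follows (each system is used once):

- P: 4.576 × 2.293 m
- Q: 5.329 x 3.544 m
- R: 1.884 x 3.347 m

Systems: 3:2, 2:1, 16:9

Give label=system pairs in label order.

P = 4.576/2.293 ≈ 1.996 → 2:1 (2.000)
Q = 5.329/3.544 ≈ 1.504 → 3:2 (1.500)
R = 3.347/1.884 ≈ 1.777 → 16:9 (1.778)

P=2:1, Q=3:2, R=16:9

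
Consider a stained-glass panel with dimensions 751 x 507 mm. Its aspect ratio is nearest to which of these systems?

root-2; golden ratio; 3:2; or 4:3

Ratio = 751 / 507 ≈ 1.481.
Distances: root-2 1.414 (Δ 0.067); golden ratio 1.618 (Δ 0.137); 3:2 1.500 (Δ 0.019); 4:3 1.333 (Δ 0.148).

3:2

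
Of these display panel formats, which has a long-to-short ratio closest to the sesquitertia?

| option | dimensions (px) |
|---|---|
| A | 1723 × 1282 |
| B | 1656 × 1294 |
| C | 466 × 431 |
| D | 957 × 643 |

A

Target 4:3 ≈ 1.333.
A: 1.344 (Δ0.011)  B: 1.280 (Δ0.053)  C: 1.081 (Δ0.252)  D: 1.488 (Δ0.155)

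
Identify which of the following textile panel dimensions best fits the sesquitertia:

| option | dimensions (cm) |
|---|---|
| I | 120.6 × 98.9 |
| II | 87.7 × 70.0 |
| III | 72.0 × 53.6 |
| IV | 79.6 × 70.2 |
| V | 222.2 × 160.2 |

III

Target 4:3 ≈ 1.333.
I: 1.219 (Δ0.114)  II: 1.253 (Δ0.080)  III: 1.343 (Δ0.010)  IV: 1.134 (Δ0.199)  V: 1.387 (Δ0.054)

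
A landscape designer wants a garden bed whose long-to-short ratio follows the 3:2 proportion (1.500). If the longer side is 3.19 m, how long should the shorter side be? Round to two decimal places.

3:2 = 1.50000.
Shorter side = 3.19 ÷ 1.50000 ≈ 2.1267 → 2.13 m.

2.13 m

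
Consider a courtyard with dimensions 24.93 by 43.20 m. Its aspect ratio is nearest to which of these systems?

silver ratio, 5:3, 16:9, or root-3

root-3

43.20/24.93 ≈ 1.733. Nearest candidates are root-3 (1.732, off by 0.001) and 16:9 (1.778, off by 0.045).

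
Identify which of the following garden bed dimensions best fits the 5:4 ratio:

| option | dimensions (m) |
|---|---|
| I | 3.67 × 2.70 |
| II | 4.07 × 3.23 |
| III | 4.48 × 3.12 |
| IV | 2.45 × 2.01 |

Ratios (long/short): I ≈ 1.359; II ≈ 1.260; III ≈ 1.436; IV ≈ 1.219.
5:4 ≈ 1.250; option II is nearest (Δ 0.010).

II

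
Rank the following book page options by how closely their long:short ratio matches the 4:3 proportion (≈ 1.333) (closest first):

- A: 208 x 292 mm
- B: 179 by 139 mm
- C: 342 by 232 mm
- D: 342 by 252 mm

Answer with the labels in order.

D, B, A, C

A: 292/208 ≈ 1.404 → |1.404 − 1.333| = 0.071
B: 179/139 ≈ 1.288 → |1.288 − 1.333| = 0.045
C: 342/232 ≈ 1.474 → |1.474 − 1.333| = 0.141
D: 342/252 ≈ 1.357 → |1.357 − 1.333| = 0.024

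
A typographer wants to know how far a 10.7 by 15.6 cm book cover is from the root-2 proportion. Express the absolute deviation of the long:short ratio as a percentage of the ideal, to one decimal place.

3.1%

Ratio = 15.6 / 10.7 ≈ 1.4579.
Ideal root-2 ≈ 1.4142. |1.4579 − 1.4142| / 1.4142 ≈ 3.09% → 3.1%.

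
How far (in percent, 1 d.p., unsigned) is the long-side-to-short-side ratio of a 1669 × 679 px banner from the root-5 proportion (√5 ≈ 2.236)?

9.9%

Ratio = 1669 / 679 ≈ 2.4580.
Ideal root-5 ≈ 2.2361. |2.4580 − 2.2361| / 2.2361 ≈ 9.92% → 9.9%.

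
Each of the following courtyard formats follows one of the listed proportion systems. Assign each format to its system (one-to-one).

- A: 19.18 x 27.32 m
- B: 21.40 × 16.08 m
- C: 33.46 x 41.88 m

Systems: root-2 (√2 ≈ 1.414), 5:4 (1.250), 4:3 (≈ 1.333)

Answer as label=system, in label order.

Ratios: A ≈ 1.424; B ≈ 1.331; C ≈ 1.252.
Targets: root-2 ≈ 1.414; 5:4 ≈ 1.250; 4:3 ≈ 1.333.

A=root-2, B=4:3, C=5:4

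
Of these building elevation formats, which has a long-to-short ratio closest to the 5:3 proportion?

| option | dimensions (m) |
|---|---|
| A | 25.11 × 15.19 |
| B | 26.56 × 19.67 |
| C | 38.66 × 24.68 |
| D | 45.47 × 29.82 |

A

Target 5:3 ≈ 1.667.
A: 1.653 (Δ0.014)  B: 1.350 (Δ0.317)  C: 1.566 (Δ0.101)  D: 1.525 (Δ0.142)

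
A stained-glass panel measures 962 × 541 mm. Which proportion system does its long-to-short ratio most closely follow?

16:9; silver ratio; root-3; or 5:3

16:9

Ratio = 962 / 541 ≈ 1.778.
Distances: 16:9 1.778 (Δ 0.000); silver ratio 2.414 (Δ 0.636); root-3 1.732 (Δ 0.046); 5:3 1.667 (Δ 0.111).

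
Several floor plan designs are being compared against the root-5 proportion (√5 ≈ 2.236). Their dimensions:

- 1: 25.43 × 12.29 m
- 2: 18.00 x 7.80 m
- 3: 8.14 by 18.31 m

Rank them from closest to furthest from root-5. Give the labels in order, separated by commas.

3, 2, 1

Ratios: 1 = 25.43 / 12.29 ≈ 2.069; 2 = 18.00 / 7.80 ≈ 2.308; 3 = 18.31 / 8.14 ≈ 2.249.
|Δ from 2.236|: 1 0.167; 2 0.072; 3 0.013.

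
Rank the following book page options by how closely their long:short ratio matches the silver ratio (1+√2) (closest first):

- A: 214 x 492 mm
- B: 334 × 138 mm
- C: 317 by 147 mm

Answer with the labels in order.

A: 492/214 ≈ 2.299 → |2.299 − 2.414| = 0.115
B: 334/138 ≈ 2.420 → |2.420 − 2.414| = 0.006
C: 317/147 ≈ 2.156 → |2.156 − 2.414| = 0.258

B, A, C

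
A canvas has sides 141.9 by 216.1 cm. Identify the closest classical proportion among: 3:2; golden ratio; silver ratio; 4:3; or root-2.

Ratio = 216.1 / 141.9 ≈ 1.523.
Distances: 3:2 1.500 (Δ 0.023); golden ratio 1.618 (Δ 0.095); silver ratio 2.414 (Δ 0.891); 4:3 1.333 (Δ 0.190); root-2 1.414 (Δ 0.109).

3:2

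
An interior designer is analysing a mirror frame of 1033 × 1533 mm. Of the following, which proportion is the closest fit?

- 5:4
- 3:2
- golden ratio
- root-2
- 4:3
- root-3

Ratio = 1533 / 1033 ≈ 1.484.
Distances: 5:4 1.250 (Δ 0.234); 3:2 1.500 (Δ 0.016); golden ratio 1.618 (Δ 0.134); root-2 1.414 (Δ 0.070); 4:3 1.333 (Δ 0.151); root-3 1.732 (Δ 0.248).

3:2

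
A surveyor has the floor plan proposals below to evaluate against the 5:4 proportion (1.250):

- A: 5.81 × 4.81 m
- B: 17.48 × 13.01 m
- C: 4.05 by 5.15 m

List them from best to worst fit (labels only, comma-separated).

A: 5.81/4.81 ≈ 1.208 → |1.208 − 1.250| = 0.042
B: 17.48/13.01 ≈ 1.344 → |1.344 − 1.250| = 0.094
C: 5.15/4.05 ≈ 1.272 → |1.272 − 1.250| = 0.022

C, A, B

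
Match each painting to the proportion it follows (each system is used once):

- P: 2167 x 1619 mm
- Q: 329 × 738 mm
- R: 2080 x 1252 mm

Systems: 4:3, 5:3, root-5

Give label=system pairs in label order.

P=4:3, Q=root-5, R=5:3

P = 2167/1619 ≈ 1.338 → 4:3 (1.333)
Q = 738/329 ≈ 2.243 → root-5 (2.236)
R = 2080/1252 ≈ 1.661 → 5:3 (1.667)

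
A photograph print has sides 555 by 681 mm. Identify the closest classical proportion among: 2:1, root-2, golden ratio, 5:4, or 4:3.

5:4

Ratio = 681 / 555 ≈ 1.227.
Distances: 2:1 2.000 (Δ 0.773); root-2 1.414 (Δ 0.187); golden ratio 1.618 (Δ 0.391); 5:4 1.250 (Δ 0.023); 4:3 1.333 (Δ 0.106).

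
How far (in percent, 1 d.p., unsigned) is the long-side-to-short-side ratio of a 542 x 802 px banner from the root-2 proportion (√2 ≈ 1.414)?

Ratio = 802 / 542 ≈ 1.4797.
Ideal root-2 ≈ 1.4142. |1.4797 − 1.4142| / 1.4142 ≈ 4.63% → 4.6%.

4.6%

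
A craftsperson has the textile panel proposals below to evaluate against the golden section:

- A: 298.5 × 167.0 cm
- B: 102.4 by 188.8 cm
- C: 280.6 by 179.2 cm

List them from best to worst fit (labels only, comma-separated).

C, A, B

A: 298.5/167.0 ≈ 1.787 → |1.787 − 1.618| = 0.169
B: 188.8/102.4 ≈ 1.844 → |1.844 − 1.618| = 0.226
C: 280.6/179.2 ≈ 1.566 → |1.566 − 1.618| = 0.052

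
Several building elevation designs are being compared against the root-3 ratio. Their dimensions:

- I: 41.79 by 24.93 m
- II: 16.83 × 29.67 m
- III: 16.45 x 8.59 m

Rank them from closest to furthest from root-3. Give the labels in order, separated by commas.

Ratios: I = 41.79 / 24.93 ≈ 1.676; II = 29.67 / 16.83 ≈ 1.763; III = 16.45 / 8.59 ≈ 1.915.
|Δ from 1.732|: I 0.056; II 0.031; III 0.183.

II, I, III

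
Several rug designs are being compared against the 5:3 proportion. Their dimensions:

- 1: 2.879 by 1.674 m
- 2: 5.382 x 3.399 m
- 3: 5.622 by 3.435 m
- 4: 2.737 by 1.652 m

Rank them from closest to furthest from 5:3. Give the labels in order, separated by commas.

4, 3, 1, 2

Ratios: 1 = 2.879 / 1.674 ≈ 1.720; 2 = 5.382 / 3.399 ≈ 1.583; 3 = 5.622 / 3.435 ≈ 1.637; 4 = 2.737 / 1.652 ≈ 1.657.
|Δ from 1.667|: 1 0.053; 2 0.084; 3 0.030; 4 0.010.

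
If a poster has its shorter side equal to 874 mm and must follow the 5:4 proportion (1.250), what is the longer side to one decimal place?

1092.5 mm

5:4 = 1.25000.
Longer side = 874 × 1.25000 ≈ 1092.500 → 1092.5 mm.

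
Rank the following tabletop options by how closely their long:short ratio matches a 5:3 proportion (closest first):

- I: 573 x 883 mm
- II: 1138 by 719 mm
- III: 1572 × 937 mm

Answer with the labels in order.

III, II, I

Ratios: I = 883 / 573 ≈ 1.541; II = 1138 / 719 ≈ 1.583; III = 1572 / 937 ≈ 1.678.
|Δ from 1.667|: I 0.126; II 0.084; III 0.011.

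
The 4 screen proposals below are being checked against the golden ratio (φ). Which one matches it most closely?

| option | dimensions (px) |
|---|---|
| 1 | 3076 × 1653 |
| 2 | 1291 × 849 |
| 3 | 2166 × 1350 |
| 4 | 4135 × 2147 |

3

Ratios (long/short): 1 ≈ 1.861; 2 ≈ 1.521; 3 ≈ 1.604; 4 ≈ 1.926.
golden ratio ≈ 1.618; option 3 is nearest (Δ 0.014).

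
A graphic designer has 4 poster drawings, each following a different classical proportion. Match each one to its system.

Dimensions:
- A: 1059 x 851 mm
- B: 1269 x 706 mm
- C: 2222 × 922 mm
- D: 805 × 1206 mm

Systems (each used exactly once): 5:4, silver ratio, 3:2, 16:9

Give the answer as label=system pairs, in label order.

A=5:4, B=16:9, C=silver ratio, D=3:2

A = 1059/851 ≈ 1.244 → 5:4 (1.250)
B = 1269/706 ≈ 1.797 → 16:9 (1.778)
C = 2222/922 ≈ 2.410 → silver ratio (2.414)
D = 1206/805 ≈ 1.498 → 3:2 (1.500)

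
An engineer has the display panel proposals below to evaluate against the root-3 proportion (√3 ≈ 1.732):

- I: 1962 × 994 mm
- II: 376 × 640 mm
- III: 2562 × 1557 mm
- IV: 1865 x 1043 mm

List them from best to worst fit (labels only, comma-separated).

Ratios: I = 1962 / 994 ≈ 1.974; II = 640 / 376 ≈ 1.702; III = 2562 / 1557 ≈ 1.645; IV = 1865 / 1043 ≈ 1.788.
|Δ from 1.732|: I 0.242; II 0.030; III 0.087; IV 0.056.

II, IV, III, I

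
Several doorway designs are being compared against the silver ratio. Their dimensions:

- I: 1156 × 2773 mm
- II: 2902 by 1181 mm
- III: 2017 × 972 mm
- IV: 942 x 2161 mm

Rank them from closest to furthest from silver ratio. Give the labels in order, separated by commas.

I, II, IV, III

I: 2773/1156 ≈ 2.399 → |2.399 − 2.414| = 0.015
II: 2902/1181 ≈ 2.457 → |2.457 − 2.414| = 0.043
III: 2017/972 ≈ 2.075 → |2.075 − 2.414| = 0.339
IV: 2161/942 ≈ 2.294 → |2.294 − 2.414| = 0.120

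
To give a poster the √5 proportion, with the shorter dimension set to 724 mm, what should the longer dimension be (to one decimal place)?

1618.9 mm

root-5 ≈ 2.23607.
Longer side = 724 × 2.23607 ≈ 1618.915 → 1618.9 mm.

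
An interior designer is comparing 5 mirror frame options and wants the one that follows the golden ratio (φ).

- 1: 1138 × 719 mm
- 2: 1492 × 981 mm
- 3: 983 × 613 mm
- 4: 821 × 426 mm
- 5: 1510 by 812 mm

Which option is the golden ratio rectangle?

Target golden ratio ≈ 1.618.
1: 1.583 (Δ0.035)  2: 1.521 (Δ0.097)  3: 1.604 (Δ0.014)  4: 1.927 (Δ0.309)  5: 1.860 (Δ0.242)

3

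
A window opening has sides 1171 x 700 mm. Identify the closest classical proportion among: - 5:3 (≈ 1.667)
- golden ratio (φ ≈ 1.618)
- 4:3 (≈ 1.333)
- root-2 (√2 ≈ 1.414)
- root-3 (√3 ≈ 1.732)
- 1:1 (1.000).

Ratio = 1171 / 700 ≈ 1.673.
Distances: 5:3 1.667 (Δ 0.006); golden ratio 1.618 (Δ 0.055); 4:3 1.333 (Δ 0.340); root-2 1.414 (Δ 0.259); root-3 1.732 (Δ 0.059); 1:1 1.000 (Δ 0.673).

5:3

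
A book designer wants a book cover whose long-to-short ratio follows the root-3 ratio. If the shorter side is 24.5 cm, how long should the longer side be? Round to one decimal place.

42.4 cm

root-3 ≈ 1.73205.
Longer side = 24.5 × 1.73205 ≈ 42.435 → 42.4 cm.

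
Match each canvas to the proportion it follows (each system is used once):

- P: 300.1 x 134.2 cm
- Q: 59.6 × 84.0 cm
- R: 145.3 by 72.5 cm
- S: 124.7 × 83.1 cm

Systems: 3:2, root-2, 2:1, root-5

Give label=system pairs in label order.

P=root-5, Q=root-2, R=2:1, S=3:2

Ratios: P ≈ 2.236; Q ≈ 1.409; R ≈ 2.004; S ≈ 1.501.
Targets: 3:2 ≈ 1.500; root-2 ≈ 1.414; 2:1 ≈ 2.000; root-5 ≈ 2.236.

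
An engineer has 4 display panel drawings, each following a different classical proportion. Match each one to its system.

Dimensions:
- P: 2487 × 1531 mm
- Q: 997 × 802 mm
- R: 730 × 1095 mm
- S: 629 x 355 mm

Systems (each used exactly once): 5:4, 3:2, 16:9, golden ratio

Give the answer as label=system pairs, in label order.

Ratios: P ≈ 1.624; Q ≈ 1.243; R ≈ 1.500; S ≈ 1.772.
Targets: 5:4 ≈ 1.250; 3:2 ≈ 1.500; 16:9 ≈ 1.778; golden ratio ≈ 1.618.

P=golden ratio, Q=5:4, R=3:2, S=16:9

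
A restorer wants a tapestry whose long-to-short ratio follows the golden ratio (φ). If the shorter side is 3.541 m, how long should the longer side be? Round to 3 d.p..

golden ratio ≈ 1.61803.
Longer side = 3.541 × 1.61803 ≈ 5.72944 → 5.729 m.

5.729 m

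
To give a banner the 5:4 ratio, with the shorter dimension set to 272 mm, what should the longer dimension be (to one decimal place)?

340.0 mm

5:4 = 1.25000.
Longer side = 272 × 1.25000 ≈ 340.000 → 340.0 mm.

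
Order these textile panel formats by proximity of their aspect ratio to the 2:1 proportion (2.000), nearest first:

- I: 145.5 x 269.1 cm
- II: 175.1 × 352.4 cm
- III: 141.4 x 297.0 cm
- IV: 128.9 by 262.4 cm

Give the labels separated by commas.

II, IV, III, I

Ratios: I = 269.1 / 145.5 ≈ 1.849; II = 352.4 / 175.1 ≈ 2.013; III = 297.0 / 141.4 ≈ 2.100; IV = 262.4 / 128.9 ≈ 2.036.
|Δ from 2.000|: I 0.151; II 0.013; III 0.100; IV 0.036.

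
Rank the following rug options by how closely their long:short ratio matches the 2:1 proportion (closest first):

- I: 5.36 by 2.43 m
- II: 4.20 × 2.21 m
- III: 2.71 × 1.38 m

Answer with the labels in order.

Ratios: I = 5.36 / 2.43 ≈ 2.206; II = 4.20 / 2.21 ≈ 1.900; III = 2.71 / 1.38 ≈ 1.964.
|Δ from 2.000|: I 0.206; II 0.100; III 0.036.

III, II, I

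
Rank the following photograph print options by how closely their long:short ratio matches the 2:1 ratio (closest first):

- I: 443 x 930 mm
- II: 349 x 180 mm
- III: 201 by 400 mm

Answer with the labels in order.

III, II, I

Ratios: I = 930 / 443 ≈ 2.099; II = 349 / 180 ≈ 1.939; III = 400 / 201 ≈ 1.990.
|Δ from 2.000|: I 0.099; II 0.061; III 0.010.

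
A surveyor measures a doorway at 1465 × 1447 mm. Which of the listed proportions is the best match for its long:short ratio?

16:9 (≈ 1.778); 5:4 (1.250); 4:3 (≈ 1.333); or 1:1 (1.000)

Ratio = 1465 / 1447 ≈ 1.012.
Distances: 16:9 1.778 (Δ 0.766); 5:4 1.250 (Δ 0.238); 4:3 1.333 (Δ 0.321); 1:1 1.000 (Δ 0.012).

1:1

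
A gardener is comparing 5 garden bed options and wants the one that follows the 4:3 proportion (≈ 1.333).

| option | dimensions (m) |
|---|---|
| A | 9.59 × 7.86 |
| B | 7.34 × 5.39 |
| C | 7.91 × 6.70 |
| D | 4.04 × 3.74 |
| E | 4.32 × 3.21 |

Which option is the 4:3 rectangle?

E

Target 4:3 ≈ 1.333.
A: 1.220 (Δ0.113)  B: 1.362 (Δ0.029)  C: 1.181 (Δ0.152)  D: 1.080 (Δ0.253)  E: 1.346 (Δ0.013)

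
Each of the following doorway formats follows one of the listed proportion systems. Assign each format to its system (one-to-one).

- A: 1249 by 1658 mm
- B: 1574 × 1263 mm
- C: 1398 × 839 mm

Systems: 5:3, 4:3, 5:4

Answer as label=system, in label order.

Ratios: A ≈ 1.327; B ≈ 1.246; C ≈ 1.666.
Targets: 5:3 ≈ 1.667; 4:3 ≈ 1.333; 5:4 ≈ 1.250.

A=4:3, B=5:4, C=5:3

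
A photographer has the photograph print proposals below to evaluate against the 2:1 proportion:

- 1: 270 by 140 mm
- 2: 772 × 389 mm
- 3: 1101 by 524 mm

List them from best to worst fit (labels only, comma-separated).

2, 1, 3

Ratios: 1 = 270 / 140 ≈ 1.929; 2 = 772 / 389 ≈ 1.985; 3 = 1101 / 524 ≈ 2.101.
|Δ from 2.000|: 1 0.071; 2 0.015; 3 0.101.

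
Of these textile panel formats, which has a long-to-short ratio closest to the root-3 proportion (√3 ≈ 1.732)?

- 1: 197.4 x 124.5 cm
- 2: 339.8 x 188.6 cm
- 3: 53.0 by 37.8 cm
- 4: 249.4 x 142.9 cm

Ratios (long/short): 1 ≈ 1.586; 2 ≈ 1.802; 3 ≈ 1.402; 4 ≈ 1.745.
root-3 ≈ 1.732; option 4 is nearest (Δ 0.013).

4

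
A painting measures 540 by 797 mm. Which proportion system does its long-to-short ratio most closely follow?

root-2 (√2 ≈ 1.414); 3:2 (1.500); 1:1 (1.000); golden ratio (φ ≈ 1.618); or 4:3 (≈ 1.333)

3:2

797/540 ≈ 1.476. Nearest candidates are 3:2 (1.500, off by 0.024) and root-2 (1.414, off by 0.062).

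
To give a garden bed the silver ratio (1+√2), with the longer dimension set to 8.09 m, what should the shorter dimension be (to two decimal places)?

silver ratio ≈ 2.41421.
Shorter side = 8.09 ÷ 2.41421 ≈ 3.3510 → 3.35 m.

3.35 m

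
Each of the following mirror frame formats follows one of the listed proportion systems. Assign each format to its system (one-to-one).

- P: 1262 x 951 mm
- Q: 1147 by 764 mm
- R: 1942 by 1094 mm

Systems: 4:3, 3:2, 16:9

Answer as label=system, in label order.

P = 1262/951 ≈ 1.327 → 4:3 (1.333)
Q = 1147/764 ≈ 1.501 → 3:2 (1.500)
R = 1942/1094 ≈ 1.775 → 16:9 (1.778)

P=4:3, Q=3:2, R=16:9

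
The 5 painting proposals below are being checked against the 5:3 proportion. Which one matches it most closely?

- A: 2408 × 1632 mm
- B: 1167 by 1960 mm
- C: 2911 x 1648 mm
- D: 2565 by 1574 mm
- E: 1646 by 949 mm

B

Target 5:3 ≈ 1.667.
A: 1.475 (Δ0.192)  B: 1.680 (Δ0.013)  C: 1.766 (Δ0.099)  D: 1.630 (Δ0.037)  E: 1.734 (Δ0.067)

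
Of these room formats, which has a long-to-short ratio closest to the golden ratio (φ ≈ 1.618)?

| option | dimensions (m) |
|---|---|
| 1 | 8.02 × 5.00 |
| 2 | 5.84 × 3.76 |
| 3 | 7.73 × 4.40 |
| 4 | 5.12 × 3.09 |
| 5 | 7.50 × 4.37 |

1

Target golden ratio ≈ 1.618.
1: 1.604 (Δ0.014)  2: 1.553 (Δ0.065)  3: 1.757 (Δ0.139)  4: 1.657 (Δ0.039)  5: 1.716 (Δ0.098)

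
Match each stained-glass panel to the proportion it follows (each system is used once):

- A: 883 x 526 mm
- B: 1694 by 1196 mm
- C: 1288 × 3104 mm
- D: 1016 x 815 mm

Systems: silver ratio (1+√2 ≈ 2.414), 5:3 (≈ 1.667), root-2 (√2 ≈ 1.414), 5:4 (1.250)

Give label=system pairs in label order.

Ratios: A ≈ 1.679; B ≈ 1.416; C ≈ 2.410; D ≈ 1.247.
Targets: silver ratio ≈ 2.414; 5:3 ≈ 1.667; root-2 ≈ 1.414; 5:4 ≈ 1.250.

A=5:3, B=root-2, C=silver ratio, D=5:4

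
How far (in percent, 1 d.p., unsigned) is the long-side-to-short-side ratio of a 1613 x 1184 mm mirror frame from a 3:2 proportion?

9.2%

Ratio = 1613 / 1184 ≈ 1.3623.
Ideal 3:2 = 1.5000. |1.3623 − 1.5000| / 1.5000 ≈ 9.18% → 9.2%.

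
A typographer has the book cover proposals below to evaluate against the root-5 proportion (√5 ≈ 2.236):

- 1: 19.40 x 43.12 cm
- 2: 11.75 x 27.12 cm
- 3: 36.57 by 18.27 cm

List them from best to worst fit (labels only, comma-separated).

Ratios: 1 = 43.12 / 19.40 ≈ 2.223; 2 = 27.12 / 11.75 ≈ 2.308; 3 = 36.57 / 18.27 ≈ 2.002.
|Δ from 2.236|: 1 0.013; 2 0.072; 3 0.234.

1, 2, 3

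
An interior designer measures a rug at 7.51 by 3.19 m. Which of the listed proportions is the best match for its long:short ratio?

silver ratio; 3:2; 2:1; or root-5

Ratio = 7.51 / 3.19 ≈ 2.354.
Distances: silver ratio 2.414 (Δ 0.060); 3:2 1.500 (Δ 0.854); 2:1 2.000 (Δ 0.354); root-5 2.236 (Δ 0.118).

silver ratio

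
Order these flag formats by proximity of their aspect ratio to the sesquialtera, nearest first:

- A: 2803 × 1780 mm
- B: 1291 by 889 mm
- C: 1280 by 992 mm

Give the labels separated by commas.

Ratios: A = 2803 / 1780 ≈ 1.575; B = 1291 / 889 ≈ 1.452; C = 1280 / 992 ≈ 1.290.
|Δ from 1.500|: A 0.075; B 0.048; C 0.210.

B, A, C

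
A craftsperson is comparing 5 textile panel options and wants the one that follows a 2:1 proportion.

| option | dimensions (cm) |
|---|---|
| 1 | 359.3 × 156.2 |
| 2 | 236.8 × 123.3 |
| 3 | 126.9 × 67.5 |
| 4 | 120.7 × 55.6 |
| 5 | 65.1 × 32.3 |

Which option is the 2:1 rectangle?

Target 2:1 ≈ 2.000.
1: 2.300 (Δ0.300)  2: 1.921 (Δ0.079)  3: 1.880 (Δ0.120)  4: 2.171 (Δ0.171)  5: 2.015 (Δ0.015)

5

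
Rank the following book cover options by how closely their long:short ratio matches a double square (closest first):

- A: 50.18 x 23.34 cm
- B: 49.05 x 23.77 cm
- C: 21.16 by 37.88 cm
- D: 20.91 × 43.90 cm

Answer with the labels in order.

A: 50.18/23.34 ≈ 2.150 → |2.150 − 2.000| = 0.150
B: 49.05/23.77 ≈ 2.064 → |2.064 − 2.000| = 0.064
C: 37.88/21.16 ≈ 1.790 → |1.790 − 2.000| = 0.210
D: 43.90/20.91 ≈ 2.099 → |2.099 − 2.000| = 0.099

B, D, A, C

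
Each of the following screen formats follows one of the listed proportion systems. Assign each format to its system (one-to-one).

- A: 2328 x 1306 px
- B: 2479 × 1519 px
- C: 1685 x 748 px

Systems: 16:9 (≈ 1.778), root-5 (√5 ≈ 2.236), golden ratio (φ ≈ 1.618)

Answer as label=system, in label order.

A = 2328/1306 ≈ 1.783 → 16:9 (1.778)
B = 2479/1519 ≈ 1.632 → golden ratio (1.618)
C = 1685/748 ≈ 2.253 → root-5 (2.236)

A=16:9, B=golden ratio, C=root-5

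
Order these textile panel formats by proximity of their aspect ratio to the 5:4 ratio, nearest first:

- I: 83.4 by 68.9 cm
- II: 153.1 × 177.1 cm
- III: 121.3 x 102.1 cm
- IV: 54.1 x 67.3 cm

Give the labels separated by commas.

Ratios: I = 83.4 / 68.9 ≈ 1.210; II = 177.1 / 153.1 ≈ 1.157; III = 121.3 / 102.1 ≈ 1.188; IV = 67.3 / 54.1 ≈ 1.244.
|Δ from 1.250|: I 0.040; II 0.093; III 0.062; IV 0.006.

IV, I, III, II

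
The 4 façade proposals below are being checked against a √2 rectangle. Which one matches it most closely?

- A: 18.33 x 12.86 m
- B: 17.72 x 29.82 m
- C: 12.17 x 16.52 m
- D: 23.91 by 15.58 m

Ratios (long/short): A ≈ 1.425; B ≈ 1.683; C ≈ 1.357; D ≈ 1.535.
root-2 ≈ 1.414; option A is nearest (Δ 0.011).

A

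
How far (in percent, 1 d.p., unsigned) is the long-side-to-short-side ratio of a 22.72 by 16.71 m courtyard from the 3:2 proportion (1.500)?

Ratio = 22.72 / 16.71 ≈ 1.3597.
Ideal 3:2 = 1.5000. |1.3597 − 1.5000| / 1.5000 ≈ 9.35% → 9.4%.

9.4%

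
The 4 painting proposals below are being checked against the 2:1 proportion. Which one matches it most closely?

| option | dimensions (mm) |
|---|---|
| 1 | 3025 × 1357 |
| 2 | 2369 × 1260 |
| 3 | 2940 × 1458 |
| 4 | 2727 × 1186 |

3

Ratios (long/short): 1 ≈ 2.229; 2 ≈ 1.880; 3 ≈ 2.016; 4 ≈ 2.299.
2:1 ≈ 2.000; option 3 is nearest (Δ 0.016).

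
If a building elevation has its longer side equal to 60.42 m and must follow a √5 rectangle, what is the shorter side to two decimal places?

root-5 ≈ 2.23607.
Shorter side = 60.42 ÷ 2.23607 ≈ 27.0206 → 27.02 m.

27.02 m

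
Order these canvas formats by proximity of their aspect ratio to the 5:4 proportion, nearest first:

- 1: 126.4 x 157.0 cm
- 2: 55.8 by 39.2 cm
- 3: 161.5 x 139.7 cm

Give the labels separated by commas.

1, 3, 2

1: 157.0/126.4 ≈ 1.242 → |1.242 − 1.250| = 0.008
2: 55.8/39.2 ≈ 1.423 → |1.423 − 1.250| = 0.173
3: 161.5/139.7 ≈ 1.156 → |1.156 − 1.250| = 0.094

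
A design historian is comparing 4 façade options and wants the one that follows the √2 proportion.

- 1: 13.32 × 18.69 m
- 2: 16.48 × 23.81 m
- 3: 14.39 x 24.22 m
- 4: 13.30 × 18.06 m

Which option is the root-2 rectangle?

Target root-2 ≈ 1.414.
1: 1.403 (Δ0.011)  2: 1.445 (Δ0.031)  3: 1.683 (Δ0.269)  4: 1.358 (Δ0.056)

1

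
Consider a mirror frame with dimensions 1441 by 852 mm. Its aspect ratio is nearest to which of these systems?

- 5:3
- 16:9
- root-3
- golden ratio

5:3

1441/852 ≈ 1.691. Nearest candidates are 5:3 (1.667, off by 0.024) and root-3 (1.732, off by 0.041).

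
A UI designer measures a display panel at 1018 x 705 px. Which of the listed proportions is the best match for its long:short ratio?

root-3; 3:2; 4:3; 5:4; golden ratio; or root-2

root-2

Ratio = 1018 / 705 ≈ 1.444.
Distances: root-3 1.732 (Δ 0.288); 3:2 1.500 (Δ 0.056); 4:3 1.333 (Δ 0.111); 5:4 1.250 (Δ 0.194); golden ratio 1.618 (Δ 0.174); root-2 1.414 (Δ 0.030).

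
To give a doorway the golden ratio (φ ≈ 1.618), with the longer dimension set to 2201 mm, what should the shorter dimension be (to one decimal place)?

golden ratio ≈ 1.61803.
Shorter side = 2201 ÷ 1.61803 ≈ 1360.296 → 1360.3 mm.

1360.3 mm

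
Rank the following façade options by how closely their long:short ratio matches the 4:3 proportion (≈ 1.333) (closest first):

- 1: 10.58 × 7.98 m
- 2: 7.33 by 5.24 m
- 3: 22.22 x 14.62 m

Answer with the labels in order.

1: 10.58/7.98 ≈ 1.326 → |1.326 − 1.333| = 0.007
2: 7.33/5.24 ≈ 1.399 → |1.399 − 1.333| = 0.066
3: 22.22/14.62 ≈ 1.520 → |1.520 − 1.333| = 0.187

1, 2, 3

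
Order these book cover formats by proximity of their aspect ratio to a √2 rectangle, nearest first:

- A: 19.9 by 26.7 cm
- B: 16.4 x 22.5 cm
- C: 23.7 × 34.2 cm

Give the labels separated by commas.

A: 26.7/19.9 ≈ 1.342 → |1.342 − 1.414| = 0.072
B: 22.5/16.4 ≈ 1.372 → |1.372 − 1.414| = 0.042
C: 34.2/23.7 ≈ 1.443 → |1.443 − 1.414| = 0.029

C, B, A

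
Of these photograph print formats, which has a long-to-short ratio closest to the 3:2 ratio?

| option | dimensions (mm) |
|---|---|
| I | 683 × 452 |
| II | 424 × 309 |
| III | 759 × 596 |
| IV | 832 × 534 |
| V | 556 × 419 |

Target 3:2 ≈ 1.500.
I: 1.511 (Δ0.011)  II: 1.372 (Δ0.128)  III: 1.273 (Δ0.227)  IV: 1.558 (Δ0.058)  V: 1.327 (Δ0.173)

I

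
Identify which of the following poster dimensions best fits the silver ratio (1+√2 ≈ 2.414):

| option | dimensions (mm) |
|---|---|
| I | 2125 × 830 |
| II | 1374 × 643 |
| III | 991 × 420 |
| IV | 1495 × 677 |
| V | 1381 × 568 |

V

Ratios (long/short): I ≈ 2.560; II ≈ 2.137; III ≈ 2.360; IV ≈ 2.208; V ≈ 2.431.
silver ratio ≈ 2.414; option V is nearest (Δ 0.017).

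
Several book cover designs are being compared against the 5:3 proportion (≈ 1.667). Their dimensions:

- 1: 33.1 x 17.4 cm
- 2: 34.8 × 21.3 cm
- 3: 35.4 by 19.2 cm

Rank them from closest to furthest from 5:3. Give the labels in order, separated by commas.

2, 3, 1

1: 33.1/17.4 ≈ 1.902 → |1.902 − 1.667| = 0.235
2: 34.8/21.3 ≈ 1.634 → |1.634 − 1.667| = 0.033
3: 35.4/19.2 ≈ 1.844 → |1.844 − 1.667| = 0.177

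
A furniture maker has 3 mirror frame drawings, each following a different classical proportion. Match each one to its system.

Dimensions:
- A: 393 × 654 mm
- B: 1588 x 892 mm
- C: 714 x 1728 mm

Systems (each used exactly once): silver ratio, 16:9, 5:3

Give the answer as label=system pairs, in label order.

A = 654/393 ≈ 1.664 → 5:3 (1.667)
B = 1588/892 ≈ 1.780 → 16:9 (1.778)
C = 1728/714 ≈ 2.420 → silver ratio (2.414)

A=5:3, B=16:9, C=silver ratio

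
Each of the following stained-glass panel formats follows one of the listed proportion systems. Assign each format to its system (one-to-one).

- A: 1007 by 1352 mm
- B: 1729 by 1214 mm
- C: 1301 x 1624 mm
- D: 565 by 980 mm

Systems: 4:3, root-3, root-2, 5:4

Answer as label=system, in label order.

A = 1352/1007 ≈ 1.343 → 4:3 (1.333)
B = 1729/1214 ≈ 1.424 → root-2 (1.414)
C = 1624/1301 ≈ 1.248 → 5:4 (1.250)
D = 980/565 ≈ 1.735 → root-3 (1.732)

A=4:3, B=root-2, C=5:4, D=root-3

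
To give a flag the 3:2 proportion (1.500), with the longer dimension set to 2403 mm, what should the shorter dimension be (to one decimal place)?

3:2 = 1.50000.
Shorter side = 2403 ÷ 1.50000 ≈ 1602.000 → 1602.0 mm.

1602.0 mm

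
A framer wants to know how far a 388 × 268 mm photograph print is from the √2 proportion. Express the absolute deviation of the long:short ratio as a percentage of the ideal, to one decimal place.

2.4%

Ratio = 388 / 268 ≈ 1.4478.
Ideal root-2 ≈ 1.4142. |1.4478 − 1.4142| / 1.4142 ≈ 2.38% → 2.4%.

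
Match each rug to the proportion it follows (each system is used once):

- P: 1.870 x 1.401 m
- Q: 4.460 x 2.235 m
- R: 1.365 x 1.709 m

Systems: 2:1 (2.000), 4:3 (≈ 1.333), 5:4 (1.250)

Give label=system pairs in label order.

P=4:3, Q=2:1, R=5:4

P = 1.870/1.401 ≈ 1.335 → 4:3 (1.333)
Q = 4.460/2.235 ≈ 1.996 → 2:1 (2.000)
R = 1.709/1.365 ≈ 1.252 → 5:4 (1.250)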